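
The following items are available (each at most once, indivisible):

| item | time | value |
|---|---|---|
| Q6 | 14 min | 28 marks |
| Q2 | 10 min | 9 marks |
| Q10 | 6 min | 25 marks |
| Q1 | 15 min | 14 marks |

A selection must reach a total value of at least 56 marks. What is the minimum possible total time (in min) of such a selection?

30

Subsets with value ≥ 56, sorted by total time:
- Q6+Q2+Q10: time 30, value 62
- Q6+Q10+Q1: time 35, value 67
- Q6+Q2+Q10+Q1: time 45, value 76
Minimum time: 30 min.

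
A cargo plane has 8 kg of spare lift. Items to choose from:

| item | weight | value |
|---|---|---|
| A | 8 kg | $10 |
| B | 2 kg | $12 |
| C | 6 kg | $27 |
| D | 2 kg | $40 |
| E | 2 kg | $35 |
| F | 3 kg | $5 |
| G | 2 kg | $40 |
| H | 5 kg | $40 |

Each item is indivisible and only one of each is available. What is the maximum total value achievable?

$127

Check high-value combinations within 8 kg:
- B+D+E+G: weight 2+2+2+2=8, value 12+40+35+40=127
- D+E+G: weight 2+2+2=6, value 40+35+40=115
- B+D+G: weight 2+2+2=6, value 12+40+40=92
- B+D+E: weight 2+2+2=6, value 12+40+35=87
- B+E+G: weight 2+2+2=6, value 12+35+40=87
Best: $127.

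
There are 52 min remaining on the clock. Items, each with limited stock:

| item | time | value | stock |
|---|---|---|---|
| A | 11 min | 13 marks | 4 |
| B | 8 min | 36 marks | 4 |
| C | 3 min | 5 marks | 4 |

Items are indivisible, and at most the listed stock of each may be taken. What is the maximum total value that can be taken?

Best selections within time 52 and stock limits:
- 1×A + 4×B + 3×C: time 52, value 172
- 1×A + 4×B + 2×C: time 49, value 167
- 4×B + 4×C: time 44, value 164
Best: 172 marks.

172 marks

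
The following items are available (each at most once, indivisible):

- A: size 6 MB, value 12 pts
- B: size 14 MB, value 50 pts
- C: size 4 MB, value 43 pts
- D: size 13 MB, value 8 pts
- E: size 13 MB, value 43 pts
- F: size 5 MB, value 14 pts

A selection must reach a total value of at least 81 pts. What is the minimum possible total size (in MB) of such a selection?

17

Subsets with value ≥ 81, sorted by total size:
- C+E: size 17, value 86
- B+C: size 18, value 93
- C+E+F: size 22, value 100
- B+C+F: size 23, value 107
Minimum size: 17 MB.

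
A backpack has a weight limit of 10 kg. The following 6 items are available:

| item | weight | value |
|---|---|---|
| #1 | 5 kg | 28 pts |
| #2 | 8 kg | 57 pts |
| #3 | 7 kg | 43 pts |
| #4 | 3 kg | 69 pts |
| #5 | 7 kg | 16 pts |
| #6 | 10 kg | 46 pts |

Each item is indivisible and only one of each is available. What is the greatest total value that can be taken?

112 pts

This is a 0/1 knapsack; check combinations near the capacity.
- #3+#4: weight 7+3=10, value 43+69=112
- #1+#4: weight 5+3=8, value 28+69=97
- #4+#5: weight 3+7=10, value 69+16=85
Best: 112 pts.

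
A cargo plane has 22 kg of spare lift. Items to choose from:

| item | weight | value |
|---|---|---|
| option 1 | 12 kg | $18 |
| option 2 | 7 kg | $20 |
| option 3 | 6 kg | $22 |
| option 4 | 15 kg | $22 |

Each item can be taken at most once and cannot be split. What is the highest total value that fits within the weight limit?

$44

Check high-value combinations within 22 kg:
- option 3+option 4: weight 6+15=21, value 22+22=44
- option 2+option 3: weight 7+6=13, value 20+22=42
- option 2+option 4: weight 7+15=22, value 20+22=42
- option 1+option 3: weight 12+6=18, value 18+22=40
- option 1+option 2: weight 12+7=19, value 18+20=38
Best: $44.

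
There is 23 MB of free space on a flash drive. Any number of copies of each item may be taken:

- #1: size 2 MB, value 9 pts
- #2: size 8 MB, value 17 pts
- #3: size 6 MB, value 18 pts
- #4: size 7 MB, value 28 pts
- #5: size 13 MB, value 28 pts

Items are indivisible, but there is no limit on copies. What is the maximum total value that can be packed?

100 pts

Best value-per-unit is #1 at 9/2; filling with it alone gives 11×9 = 99.
Optimal mix: 8×#1 + 1×#4 → size 23, value 100.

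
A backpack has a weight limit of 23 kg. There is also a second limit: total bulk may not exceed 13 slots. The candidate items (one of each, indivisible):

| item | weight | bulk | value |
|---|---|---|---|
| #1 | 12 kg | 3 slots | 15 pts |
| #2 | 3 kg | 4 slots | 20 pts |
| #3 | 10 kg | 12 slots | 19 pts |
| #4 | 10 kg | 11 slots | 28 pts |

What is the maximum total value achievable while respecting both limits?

35 pts

Feasible sets respecting both limits:
- #1+#2: weight 15, bulk 7, value 35
- #4: weight 10, bulk 11, value 28
- #2: weight 3, bulk 4, value 20
- #3: weight 10, bulk 12, value 19
Best: 35 pts.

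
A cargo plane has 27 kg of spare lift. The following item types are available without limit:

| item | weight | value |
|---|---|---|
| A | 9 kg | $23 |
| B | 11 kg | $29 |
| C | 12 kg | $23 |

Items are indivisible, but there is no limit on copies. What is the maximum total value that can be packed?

$69

Best value-per-unit is B at 29/11; filling with it alone gives 2×29 = 58.
Optimal mix: 3×A → weight 27, value 69.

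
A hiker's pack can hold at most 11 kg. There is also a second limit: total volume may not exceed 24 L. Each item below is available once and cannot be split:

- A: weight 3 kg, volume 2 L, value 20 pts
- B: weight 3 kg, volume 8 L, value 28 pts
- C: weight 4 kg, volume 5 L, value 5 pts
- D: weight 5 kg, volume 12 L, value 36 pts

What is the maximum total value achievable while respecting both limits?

Feasible sets respecting both limits:
- A+B+D: weight 11, volume 22, value 84
- B+D: weight 8, volume 20, value 64
- A+D: weight 8, volume 14, value 56
- A+B+C: weight 10, volume 15, value 53
Best: 84 pts.

84 pts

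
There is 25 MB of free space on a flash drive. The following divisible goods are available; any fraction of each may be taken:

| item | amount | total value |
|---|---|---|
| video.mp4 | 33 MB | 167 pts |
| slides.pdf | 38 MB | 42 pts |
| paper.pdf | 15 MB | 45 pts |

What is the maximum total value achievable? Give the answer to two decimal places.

Take in order of value per unit:
- video.mp4 (167/33 per unit): 25 of 33 → value 25×167/33 = 126.5152, running total 126.52
Total 126.52.

126.52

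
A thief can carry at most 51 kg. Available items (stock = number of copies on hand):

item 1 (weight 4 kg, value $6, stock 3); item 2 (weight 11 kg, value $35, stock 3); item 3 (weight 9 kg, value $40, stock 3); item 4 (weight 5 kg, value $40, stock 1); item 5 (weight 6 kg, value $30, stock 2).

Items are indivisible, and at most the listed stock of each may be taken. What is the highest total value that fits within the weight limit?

$226

Best selections within weight 51 and stock limits:
- 1×item 1 + 3×item 3 + 1×item 4 + 2×item 5: weight 48, value 226
- 1×item 2 + 3×item 3 + 1×item 4 + 1×item 5: weight 49, value 225
- 1×item 1 + 1×item 2 + 2×item 3 + 1×item 4 + 2×item 5: weight 50, value 221
Best: $226.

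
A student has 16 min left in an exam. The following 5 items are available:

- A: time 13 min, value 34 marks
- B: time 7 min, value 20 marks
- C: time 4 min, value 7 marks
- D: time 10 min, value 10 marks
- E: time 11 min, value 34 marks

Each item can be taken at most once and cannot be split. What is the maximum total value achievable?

Check high-value combinations within 16 min:
- C+E: time 4+11=15, value 7+34=41
- E: time 11, value 34
- A: time 13, value 34
- B+C: time 7+4=11, value 20+7=27
Best: 41 marks.

41 marks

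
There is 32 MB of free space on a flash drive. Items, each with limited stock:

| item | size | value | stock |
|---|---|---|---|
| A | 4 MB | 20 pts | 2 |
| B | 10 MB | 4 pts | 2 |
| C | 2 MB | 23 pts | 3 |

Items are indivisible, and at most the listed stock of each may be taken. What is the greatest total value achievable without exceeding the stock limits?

113 pts

Top feasible selections:
- 2×A + 1×B + 3×C: size 24, value 113
- 2×A + 3×C: size 14, value 109
- 1×A + 2×B + 3×C: size 30, value 97
- 2×A + 2×B + 2×C: size 32, value 94
Best: 113 pts.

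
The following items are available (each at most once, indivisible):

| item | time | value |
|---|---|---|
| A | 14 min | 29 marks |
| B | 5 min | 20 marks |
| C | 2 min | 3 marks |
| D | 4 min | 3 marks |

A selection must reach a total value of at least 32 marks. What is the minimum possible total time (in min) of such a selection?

Subsets with value ≥ 32, sorted by total time:
- A+C: time 16, value 32
- A+D: time 18, value 32
Minimum time: 16 min.

16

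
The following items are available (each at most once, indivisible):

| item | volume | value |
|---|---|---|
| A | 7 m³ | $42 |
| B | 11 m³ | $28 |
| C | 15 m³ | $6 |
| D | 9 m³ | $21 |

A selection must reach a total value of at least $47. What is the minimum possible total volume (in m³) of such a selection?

Subsets with value ≥ 47, sorted by total volume:
- A+D: volume 16, value 63
- A+B: volume 18, value 70
Minimum volume: 16 m³.

16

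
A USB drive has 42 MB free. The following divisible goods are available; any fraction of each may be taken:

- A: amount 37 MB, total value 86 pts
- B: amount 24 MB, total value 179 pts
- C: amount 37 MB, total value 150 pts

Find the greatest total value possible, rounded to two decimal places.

Take in order of value per unit:
- B (179/24 per unit): all 24 → value 179, running total 179.00
- C (150/37 per unit): 18 of 37 → value 18×150/37 = 72.9730, running total 251.97
Total 251.97.

251.97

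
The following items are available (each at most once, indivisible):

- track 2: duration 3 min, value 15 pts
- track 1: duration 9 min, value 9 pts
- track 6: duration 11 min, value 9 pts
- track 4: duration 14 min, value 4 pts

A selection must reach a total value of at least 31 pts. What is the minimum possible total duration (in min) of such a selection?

Subsets with value ≥ 31, sorted by total duration:
- track 2+track 1+track 6: duration 23, value 33
- track 2+track 1+track 6+track 4: duration 37, value 37
Minimum duration: 23 min.

23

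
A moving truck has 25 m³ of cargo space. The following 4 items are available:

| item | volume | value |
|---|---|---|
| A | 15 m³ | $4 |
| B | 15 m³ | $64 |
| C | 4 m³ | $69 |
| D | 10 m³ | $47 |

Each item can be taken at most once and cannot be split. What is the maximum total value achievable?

Check high-value combinations within 25 m³:
- B+C: volume 15+4=19, value 64+69=133
- C+D: volume 4+10=14, value 69+47=116
- B+D: volume 15+10=25, value 64+47=111
Best: $133.

$133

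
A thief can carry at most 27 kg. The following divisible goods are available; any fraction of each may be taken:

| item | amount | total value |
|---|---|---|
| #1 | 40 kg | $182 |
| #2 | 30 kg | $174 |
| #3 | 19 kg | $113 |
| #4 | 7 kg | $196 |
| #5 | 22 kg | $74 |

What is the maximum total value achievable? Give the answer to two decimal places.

314.80

Take in order of value per unit:
- #4 (196/7 per unit): all 7 → value 196, running total 196.00
- #3 (113/19 per unit): all 19 → value 113, running total 309.00
- #2 (174/30 per unit): 1 of 30 → value 1×174/30 = 5.8000, running total 314.80
Total 314.80.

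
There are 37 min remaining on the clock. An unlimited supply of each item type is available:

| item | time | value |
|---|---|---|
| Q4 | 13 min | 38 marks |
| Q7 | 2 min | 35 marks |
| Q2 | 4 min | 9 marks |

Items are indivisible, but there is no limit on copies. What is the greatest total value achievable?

630 marks

Best value-per-unit is Q7 at 35/2, and filling with it alone uses time 18×2=36. No mix of the others beats 18×35 = 630.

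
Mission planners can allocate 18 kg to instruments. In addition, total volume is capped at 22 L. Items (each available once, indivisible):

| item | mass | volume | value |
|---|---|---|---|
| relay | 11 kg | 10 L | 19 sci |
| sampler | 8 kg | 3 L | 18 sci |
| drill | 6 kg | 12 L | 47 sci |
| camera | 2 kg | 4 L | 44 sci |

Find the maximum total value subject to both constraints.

Feasible sets respecting both limits:
- sampler+drill+camera: mass 16, volume 19, value 109
- drill+camera: mass 8, volume 16, value 91
- relay+drill: mass 17, volume 22, value 66
Best: 109 sci.

109 sci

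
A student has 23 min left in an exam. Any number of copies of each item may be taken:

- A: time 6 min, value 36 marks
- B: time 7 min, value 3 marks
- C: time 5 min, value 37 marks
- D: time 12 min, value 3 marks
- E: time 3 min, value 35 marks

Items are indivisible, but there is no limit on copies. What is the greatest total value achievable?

Best value-per-unit is E at 35/3; filling with it alone gives 7×35 = 245.
Optimal mix: 1×C + 6×E → time 23, value 247.

247 marks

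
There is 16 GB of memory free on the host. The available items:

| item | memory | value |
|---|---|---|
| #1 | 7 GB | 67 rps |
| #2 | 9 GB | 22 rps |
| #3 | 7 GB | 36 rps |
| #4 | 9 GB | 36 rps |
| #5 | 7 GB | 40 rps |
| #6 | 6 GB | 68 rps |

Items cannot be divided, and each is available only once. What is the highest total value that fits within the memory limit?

135 rps

Check high-value combinations within 16 GB:
- #1+#6: memory 7+6=13, value 67+68=135
- #5+#6: memory 7+6=13, value 40+68=108
- #1+#5: memory 7+7=14, value 67+40=107
- #3+#6: memory 7+6=13, value 36+68=104
- #4+#6: memory 9+6=15, value 36+68=104
Best: 135 rps.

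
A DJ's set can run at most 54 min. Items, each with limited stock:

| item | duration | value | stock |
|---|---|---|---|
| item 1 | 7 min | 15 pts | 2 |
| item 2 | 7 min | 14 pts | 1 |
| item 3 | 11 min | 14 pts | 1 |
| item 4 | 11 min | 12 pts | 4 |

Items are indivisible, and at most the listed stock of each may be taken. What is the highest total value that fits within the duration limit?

Top feasible selections:
- 2×item 1 + 1×item 2 + 1×item 3 + 2×item 4: duration 54, value 82
- 2×item 1 + 1×item 2 + 3×item 4: duration 54, value 80
- 2×item 1 + 1×item 2 + 1×item 3 + 1×item 4: duration 43, value 70
- 2×item 1 + 1×item 2 + 2×item 4: duration 43, value 68
Best: 82 pts.

82 pts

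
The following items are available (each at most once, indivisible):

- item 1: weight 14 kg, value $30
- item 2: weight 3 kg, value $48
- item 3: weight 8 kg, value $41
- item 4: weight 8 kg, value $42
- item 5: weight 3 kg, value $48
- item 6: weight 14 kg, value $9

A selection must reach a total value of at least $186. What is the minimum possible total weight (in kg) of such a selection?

36

Subsets with value ≥ 186, sorted by total weight:
- item 1+item 2+item 3+item 4+item 5: weight 36, value 209
- item 2+item 3+item 4+item 5+item 6: weight 36, value 188
- item 1+item 2+item 3+item 4+item 5+item 6: weight 50, value 218
Minimum weight: 36 kg.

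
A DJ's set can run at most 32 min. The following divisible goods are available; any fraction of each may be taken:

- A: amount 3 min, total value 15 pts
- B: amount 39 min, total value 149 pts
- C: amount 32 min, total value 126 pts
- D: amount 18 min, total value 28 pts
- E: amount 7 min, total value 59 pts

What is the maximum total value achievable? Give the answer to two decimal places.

Take in order of value per unit:
- E (59/7 per unit): all 7 → value 59, running total 59.00
- A (15/3 per unit): all 3 → value 15, running total 74.00
- C (126/32 per unit): 22 of 32 → value 22×126/32 = 86.6250, running total 160.63
Total 160.63.

160.63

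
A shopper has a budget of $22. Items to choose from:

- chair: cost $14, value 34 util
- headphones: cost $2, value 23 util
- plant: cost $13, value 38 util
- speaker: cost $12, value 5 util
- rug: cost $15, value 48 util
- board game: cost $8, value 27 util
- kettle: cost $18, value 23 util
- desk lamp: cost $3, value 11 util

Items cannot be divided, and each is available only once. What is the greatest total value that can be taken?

82 util

Check high-value combinations within $22:
- headphones+rug+desk lamp: cost 2+15+3=20, value 23+48+11=82
- headphones+plant+desk lamp: cost 2+13+3=18, value 23+38+11=72
- headphones+rug: cost 2+15=17, value 23+48=71
- chair+headphones+desk lamp: cost 14+2+3=19, value 34+23+11=68
- plant+board game: cost 13+8=21, value 38+27=65
Best: 82 util.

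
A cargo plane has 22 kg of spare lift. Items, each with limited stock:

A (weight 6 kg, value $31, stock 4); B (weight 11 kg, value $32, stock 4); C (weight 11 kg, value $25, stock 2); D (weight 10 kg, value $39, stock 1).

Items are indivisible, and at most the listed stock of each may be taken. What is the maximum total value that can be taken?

Best selections within weight 22 and stock limits:
- 2×A + 1×D: weight 22, value 101
- 3×A: weight 18, value 93
Best: $101.

$101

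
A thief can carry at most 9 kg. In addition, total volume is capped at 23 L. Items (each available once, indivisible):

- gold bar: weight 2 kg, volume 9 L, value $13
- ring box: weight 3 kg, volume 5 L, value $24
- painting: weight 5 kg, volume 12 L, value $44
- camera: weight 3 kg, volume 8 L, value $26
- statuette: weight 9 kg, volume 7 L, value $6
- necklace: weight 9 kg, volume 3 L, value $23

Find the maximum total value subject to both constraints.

Feasible sets respecting both limits:
- painting+camera: weight 8, volume 20, value 70
- ring box+painting: weight 8, volume 17, value 68
- gold bar+ring box+camera: weight 8, volume 22, value 63
- gold bar+painting: weight 7, volume 21, value 57
Best: $70.

$70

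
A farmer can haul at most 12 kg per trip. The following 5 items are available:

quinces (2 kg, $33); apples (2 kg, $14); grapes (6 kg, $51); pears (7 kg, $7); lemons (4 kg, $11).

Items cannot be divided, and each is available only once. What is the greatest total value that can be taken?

$98

This is a 0/1 knapsack; check combinations near the capacity.
- quinces+apples+grapes: weight 2+2+6=10, value 33+14+51=98
- quinces+grapes+lemons: weight 2+6+4=12, value 33+51+11=95
- quinces+grapes: weight 2+6=8, value 33+51=84
Best: $98.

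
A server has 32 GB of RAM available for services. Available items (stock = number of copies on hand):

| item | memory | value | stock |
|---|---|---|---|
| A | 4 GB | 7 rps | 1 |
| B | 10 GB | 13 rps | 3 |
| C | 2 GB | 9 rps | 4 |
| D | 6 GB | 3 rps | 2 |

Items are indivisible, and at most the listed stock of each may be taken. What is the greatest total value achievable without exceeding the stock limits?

Best selections within memory 32 and stock limits:
- 1×A + 2×B + 4×C: memory 32, value 69
- 2×B + 4×C: memory 28, value 62
- 1×A + 2×B + 3×C: memory 30, value 60
Best: 69 rps.

69 rps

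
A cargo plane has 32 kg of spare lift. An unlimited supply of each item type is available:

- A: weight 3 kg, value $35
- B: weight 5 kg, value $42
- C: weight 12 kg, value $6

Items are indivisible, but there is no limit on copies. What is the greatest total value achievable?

$357

Best value-per-unit is A at 35/3; filling with it alone gives 10×35 = 350.
Optimal mix: 9×A + 1×B → weight 32, value 357.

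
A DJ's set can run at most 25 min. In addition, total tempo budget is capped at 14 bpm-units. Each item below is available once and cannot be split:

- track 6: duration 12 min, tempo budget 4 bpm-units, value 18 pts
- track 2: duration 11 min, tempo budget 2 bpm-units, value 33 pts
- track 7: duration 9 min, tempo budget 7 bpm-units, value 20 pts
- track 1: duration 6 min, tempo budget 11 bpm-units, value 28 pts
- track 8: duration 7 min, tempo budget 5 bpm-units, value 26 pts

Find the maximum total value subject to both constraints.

Feasible sets respecting both limits:
- track 2+track 1: duration 17, tempo budget 13, value 61
- track 2+track 8: duration 18, tempo budget 7, value 59
- track 2+track 7: duration 20, tempo budget 9, value 53
- track 6+track 2: duration 23, tempo budget 6, value 51
Best: 61 pts.

61 pts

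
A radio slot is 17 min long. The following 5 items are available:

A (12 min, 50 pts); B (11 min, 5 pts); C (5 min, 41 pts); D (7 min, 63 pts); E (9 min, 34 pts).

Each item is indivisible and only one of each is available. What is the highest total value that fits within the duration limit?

104 pts

This is a 0/1 knapsack; check combinations near the capacity.
- C+D: duration 5+7=12, value 41+63=104
- D+E: duration 7+9=16, value 63+34=97
- A+C: duration 12+5=17, value 50+41=91
Best: 104 pts.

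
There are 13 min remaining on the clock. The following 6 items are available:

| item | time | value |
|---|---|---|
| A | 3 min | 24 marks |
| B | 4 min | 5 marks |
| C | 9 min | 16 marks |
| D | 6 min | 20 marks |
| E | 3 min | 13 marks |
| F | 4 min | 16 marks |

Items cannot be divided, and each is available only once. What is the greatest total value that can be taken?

Check high-value combinations within 13 min:
- A+D+F: time 3+6+4=13, value 24+20+16=60
- A+D+E: time 3+6+3=12, value 24+20+13=57
- A+E+F: time 3+3+4=10, value 24+13+16=53
- A+B+D: time 3+4+6=13, value 24+5+20=49
Best: 60 marks.

60 marks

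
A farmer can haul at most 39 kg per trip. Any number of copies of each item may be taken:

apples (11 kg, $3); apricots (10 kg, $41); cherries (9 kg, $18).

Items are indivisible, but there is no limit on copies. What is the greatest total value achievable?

Best value-per-unit is apricots at 41/10; filling with it alone gives 3×41 = 123.
Optimal mix: 3×apricots + 1×cherries → weight 39, value 141.

$141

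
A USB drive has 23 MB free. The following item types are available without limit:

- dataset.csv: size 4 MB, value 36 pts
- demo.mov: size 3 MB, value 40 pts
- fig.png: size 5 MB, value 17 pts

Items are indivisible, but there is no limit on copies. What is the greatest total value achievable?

Best value-per-unit is demo.mov at 40/3, and filling with it alone uses size 7×3=21. No mix of the others beats 7×40 = 280.

280 pts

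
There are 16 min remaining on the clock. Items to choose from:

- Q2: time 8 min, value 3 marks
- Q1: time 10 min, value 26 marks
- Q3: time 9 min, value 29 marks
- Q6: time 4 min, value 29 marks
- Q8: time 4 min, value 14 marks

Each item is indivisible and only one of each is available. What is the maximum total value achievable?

58 marks

This is a 0/1 knapsack; check combinations near the capacity.
- Q3+Q6: time 9+4=13, value 29+29=58
- Q1+Q6: time 10+4=14, value 26+29=55
- Q2+Q6+Q8: time 8+4+4=16, value 3+29+14=46
Best: 58 marks.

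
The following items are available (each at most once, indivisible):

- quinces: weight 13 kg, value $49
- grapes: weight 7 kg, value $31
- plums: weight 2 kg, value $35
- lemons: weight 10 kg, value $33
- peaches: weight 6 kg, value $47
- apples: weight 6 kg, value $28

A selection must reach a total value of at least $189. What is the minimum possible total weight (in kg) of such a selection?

34

Subsets with value ≥ 189, sorted by total weight:
- quinces+grapes+plums+peaches+apples: weight 34, value 190
- quinces+plums+lemons+peaches+apples: weight 37, value 192
- quinces+grapes+plums+lemons+peaches: weight 38, value 195
- quinces+grapes+plums+lemons+peaches+apples: weight 44, value 223
Minimum weight: 34 kg.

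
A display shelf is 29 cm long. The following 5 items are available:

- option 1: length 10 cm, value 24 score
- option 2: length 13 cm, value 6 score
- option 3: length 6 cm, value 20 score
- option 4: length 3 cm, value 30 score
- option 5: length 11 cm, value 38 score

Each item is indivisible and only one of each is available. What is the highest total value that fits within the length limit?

92 score

Check high-value combinations within 29 cm:
- option 1+option 4+option 5: length 10+3+11=24, value 24+30+38=92
- option 3+option 4+option 5: length 6+3+11=20, value 20+30+38=88
- option 1+option 3+option 5: length 10+6+11=27, value 24+20+38=82
- option 1+option 3+option 4: length 10+6+3=19, value 24+20+30=74
- option 2+option 4+option 5: length 13+3+11=27, value 6+30+38=74
Best: 92 score.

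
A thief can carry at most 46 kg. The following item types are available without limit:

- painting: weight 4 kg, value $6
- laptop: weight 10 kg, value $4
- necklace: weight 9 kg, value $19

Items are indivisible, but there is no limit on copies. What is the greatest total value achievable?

Best value-per-unit is necklace at 19/9, and filling with it alone uses weight 5×9=45. No mix of the others beats 5×19 = 95.

$95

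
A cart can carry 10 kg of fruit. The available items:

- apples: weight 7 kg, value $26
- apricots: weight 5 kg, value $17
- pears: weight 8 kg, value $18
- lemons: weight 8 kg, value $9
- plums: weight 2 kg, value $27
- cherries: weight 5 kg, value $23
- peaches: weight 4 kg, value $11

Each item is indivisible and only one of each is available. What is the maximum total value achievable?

$53

Check high-value combinations within 10 kg:
- apples+plums: weight 7+2=9, value 26+27=53
- plums+cherries: weight 2+5=7, value 27+23=50
- pears+plums: weight 8+2=10, value 18+27=45
- apricots+plums: weight 5+2=7, value 17+27=44
- apricots+cherries: weight 5+5=10, value 17+23=40
Best: $53.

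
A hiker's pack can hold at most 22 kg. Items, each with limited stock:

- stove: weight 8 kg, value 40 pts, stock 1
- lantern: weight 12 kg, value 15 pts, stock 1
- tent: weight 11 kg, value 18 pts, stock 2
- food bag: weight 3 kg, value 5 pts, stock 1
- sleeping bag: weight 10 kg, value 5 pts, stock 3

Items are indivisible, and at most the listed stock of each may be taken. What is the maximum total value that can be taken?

Top feasible selections:
- 1×stove + 1×tent + 1×food bag: weight 22, value 63
- 1×stove + 1×tent: weight 19, value 58
- 1×stove + 1×lantern: weight 20, value 55
- 1×stove + 1×food bag + 1×sleeping bag: weight 21, value 50
Best: 63 pts.

63 pts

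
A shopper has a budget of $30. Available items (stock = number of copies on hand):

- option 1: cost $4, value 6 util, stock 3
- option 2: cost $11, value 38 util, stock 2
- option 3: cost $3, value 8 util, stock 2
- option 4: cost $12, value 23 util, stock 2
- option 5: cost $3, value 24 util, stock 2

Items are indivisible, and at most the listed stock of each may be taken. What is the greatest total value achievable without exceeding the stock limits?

124 util

Top feasible selections:
- 2×option 2 + 2×option 5: cost 28, value 124
- 1×option 2 + 1×option 4 + 2×option 5: cost 29, value 109
Best: 124 util.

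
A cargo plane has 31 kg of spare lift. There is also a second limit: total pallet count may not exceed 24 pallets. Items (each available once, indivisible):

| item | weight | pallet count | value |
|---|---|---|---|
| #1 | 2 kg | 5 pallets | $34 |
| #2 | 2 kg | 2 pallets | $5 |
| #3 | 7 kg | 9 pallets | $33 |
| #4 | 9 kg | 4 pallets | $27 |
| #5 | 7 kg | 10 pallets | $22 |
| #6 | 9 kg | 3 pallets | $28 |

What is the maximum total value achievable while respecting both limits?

$127

Feasible sets respecting both limits:
- #1+#2+#3+#4+#6: weight 29, pallet count 23, value 127
- #1+#3+#4+#6: weight 27, pallet count 21, value 122
- #1+#2+#4+#5+#6: weight 29, pallet count 24, value 116
- #1+#4+#5+#6: weight 27, pallet count 22, value 111
Best: $127.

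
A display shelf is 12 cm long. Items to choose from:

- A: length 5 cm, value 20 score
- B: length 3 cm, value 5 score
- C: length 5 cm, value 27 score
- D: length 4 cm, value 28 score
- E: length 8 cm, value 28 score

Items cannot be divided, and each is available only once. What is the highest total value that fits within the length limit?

60 score

This is a 0/1 knapsack; check combinations near the capacity.
- B+C+D: length 3+5+4=12, value 5+27+28=60
- D+E: length 4+8=12, value 28+28=56
- C+D: length 5+4=9, value 27+28=55
Best: 60 score.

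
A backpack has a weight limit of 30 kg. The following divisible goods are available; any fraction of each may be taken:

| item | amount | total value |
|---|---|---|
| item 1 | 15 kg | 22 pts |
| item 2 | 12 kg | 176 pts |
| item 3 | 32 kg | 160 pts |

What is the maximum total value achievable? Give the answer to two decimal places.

266.00

Take in order of value per unit:
- item 2 (176/12 per unit): all 12 → value 176, running total 176.00
- item 3 (160/32 per unit): 18 of 32 → value 18×160/32 = 90.0000, running total 266.00
Total 266.00.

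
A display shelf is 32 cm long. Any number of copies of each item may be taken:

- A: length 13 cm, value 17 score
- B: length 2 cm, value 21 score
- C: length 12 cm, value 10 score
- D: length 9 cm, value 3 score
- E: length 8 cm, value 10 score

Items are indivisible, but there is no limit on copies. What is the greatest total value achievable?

336 score

Best value-per-unit is B at 21/2, and filling with it alone uses length 16×2=32. No mix of the others beats 16×21 = 336.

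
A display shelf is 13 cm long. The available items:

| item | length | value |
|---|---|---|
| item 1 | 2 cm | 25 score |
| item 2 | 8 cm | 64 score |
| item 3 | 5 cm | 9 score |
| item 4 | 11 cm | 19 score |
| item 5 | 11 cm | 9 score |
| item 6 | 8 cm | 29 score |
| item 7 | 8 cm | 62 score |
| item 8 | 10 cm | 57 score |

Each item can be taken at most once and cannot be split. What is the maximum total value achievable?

89 score

This is a 0/1 knapsack; check combinations near the capacity.
- item 1+item 2: length 2+8=10, value 25+64=89
- item 1+item 7: length 2+8=10, value 25+62=87
- item 1+item 8: length 2+10=12, value 25+57=82
Best: 89 score.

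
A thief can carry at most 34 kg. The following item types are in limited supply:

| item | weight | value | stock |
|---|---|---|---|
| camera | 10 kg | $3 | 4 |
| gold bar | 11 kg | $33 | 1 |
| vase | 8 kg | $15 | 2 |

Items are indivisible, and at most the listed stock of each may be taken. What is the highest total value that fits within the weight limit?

Top feasible selections:
- 1×gold bar + 2×vase: weight 27, value 63
- 1×camera + 1×gold bar + 1×vase: weight 29, value 51
- 1×gold bar + 1×vase: weight 19, value 48
- 2×camera + 1×gold bar: weight 31, value 39
Best: $63.

$63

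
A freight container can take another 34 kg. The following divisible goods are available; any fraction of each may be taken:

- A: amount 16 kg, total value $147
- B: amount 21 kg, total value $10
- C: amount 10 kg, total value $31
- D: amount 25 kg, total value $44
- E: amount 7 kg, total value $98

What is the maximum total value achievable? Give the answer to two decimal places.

Take in order of value per unit:
- E (98/7 per unit): all 7 → value 98, running total 98.00
- A (147/16 per unit): all 16 → value 147, running total 245.00
- C (31/10 per unit): all 10 → value 31, running total 276.00
- D (44/25 per unit): 1 of 25 → value 1×44/25 = 1.7600, running total 277.76
Total 277.76.

277.76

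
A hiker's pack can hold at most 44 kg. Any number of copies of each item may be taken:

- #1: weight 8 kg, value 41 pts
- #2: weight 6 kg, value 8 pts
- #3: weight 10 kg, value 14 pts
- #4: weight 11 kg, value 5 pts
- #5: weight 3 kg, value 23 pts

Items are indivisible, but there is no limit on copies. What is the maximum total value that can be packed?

Best value-per-unit is #5 at 23/3, and filling with it alone uses weight 14×3=42. No mix of the others beats 14×23 = 322.

322 pts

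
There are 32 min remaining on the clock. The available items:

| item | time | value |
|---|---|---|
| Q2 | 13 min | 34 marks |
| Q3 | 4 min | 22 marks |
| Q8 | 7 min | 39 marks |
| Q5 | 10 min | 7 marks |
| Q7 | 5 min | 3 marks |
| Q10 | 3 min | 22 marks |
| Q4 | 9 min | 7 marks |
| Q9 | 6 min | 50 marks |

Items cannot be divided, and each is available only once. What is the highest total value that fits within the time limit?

Check high-value combinations within 32 min:
- Q2+Q8+Q10+Q9: time 13+7+3+6=29, value 34+39+22+50=145
- Q2+Q3+Q8+Q9: time 13+4+7+6=30, value 34+22+39+50=145
- Q3+Q8+Q10+Q4+Q9: time 4+7+3+9+6=29, value 22+39+22+7+50=140
- Q3+Q8+Q5+Q10+Q9: time 4+7+10+3+6=30, value 22+39+7+22+50=140
Best: 145 marks.

145 marks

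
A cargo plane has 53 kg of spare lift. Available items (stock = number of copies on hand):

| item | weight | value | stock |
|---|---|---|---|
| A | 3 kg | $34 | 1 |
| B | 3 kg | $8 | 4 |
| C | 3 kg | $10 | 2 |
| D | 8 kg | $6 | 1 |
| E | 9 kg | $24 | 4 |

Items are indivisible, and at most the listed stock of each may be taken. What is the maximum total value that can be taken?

$166

Best selections within weight 53 and stock limits:
- 1×A + 2×B + 2×C + 4×E: weight 51, value 166
- 1×A + 3×B + 1×C + 4×E: weight 51, value 164
- 1×A + 4×B + 4×E: weight 51, value 162
Best: $166.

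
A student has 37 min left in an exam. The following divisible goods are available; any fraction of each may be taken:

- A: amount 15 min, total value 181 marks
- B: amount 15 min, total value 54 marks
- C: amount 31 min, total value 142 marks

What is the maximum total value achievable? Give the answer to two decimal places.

Take in order of value per unit:
- A (181/15 per unit): all 15 → value 181, running total 181.00
- C (142/31 per unit): 22 of 31 → value 22×142/31 = 100.7742, running total 281.77
Total 281.77.

281.77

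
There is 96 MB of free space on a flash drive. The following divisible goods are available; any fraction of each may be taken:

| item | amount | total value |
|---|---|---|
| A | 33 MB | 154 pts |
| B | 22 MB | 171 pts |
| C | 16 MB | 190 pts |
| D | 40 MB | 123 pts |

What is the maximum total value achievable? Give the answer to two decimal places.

Take in order of value per unit:
- C (190/16 per unit): all 16 → value 190, running total 190.00
- B (171/22 per unit): all 22 → value 171, running total 361.00
- A (154/33 per unit): all 33 → value 154, running total 515.00
- D (123/40 per unit): 25 of 40 → value 25×123/40 = 76.8750, running total 591.88
Total 591.88.

591.88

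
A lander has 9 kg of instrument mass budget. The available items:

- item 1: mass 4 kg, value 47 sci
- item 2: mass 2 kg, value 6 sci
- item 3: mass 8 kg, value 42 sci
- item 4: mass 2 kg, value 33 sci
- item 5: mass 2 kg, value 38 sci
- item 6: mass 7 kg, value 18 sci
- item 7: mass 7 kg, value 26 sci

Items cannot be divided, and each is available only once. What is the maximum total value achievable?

This is a 0/1 knapsack; check combinations near the capacity.
- item 1+item 4+item 5: mass 4+2+2=8, value 47+33+38=118
- item 1+item 2+item 5: mass 4+2+2=8, value 47+6+38=91
- item 1+item 2+item 4: mass 4+2+2=8, value 47+6+33=86
- item 1+item 5: mass 4+2=6, value 47+38=85
Best: 118 sci.

118 sci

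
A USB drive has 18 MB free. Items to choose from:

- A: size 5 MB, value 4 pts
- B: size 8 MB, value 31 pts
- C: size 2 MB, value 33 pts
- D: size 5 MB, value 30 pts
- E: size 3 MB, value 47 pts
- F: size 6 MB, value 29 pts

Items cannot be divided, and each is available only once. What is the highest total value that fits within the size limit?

141 pts

Check high-value combinations within 18 MB:
- B+C+D+E: size 8+2+5+3=18, value 31+33+30+47=141
- C+D+E+F: size 2+5+3+6=16, value 33+30+47+29=139
- A+B+C+E: size 5+8+2+3=18, value 4+31+33+47=115
- A+C+D+E: size 5+2+5+3=15, value 4+33+30+47=114
Best: 141 pts.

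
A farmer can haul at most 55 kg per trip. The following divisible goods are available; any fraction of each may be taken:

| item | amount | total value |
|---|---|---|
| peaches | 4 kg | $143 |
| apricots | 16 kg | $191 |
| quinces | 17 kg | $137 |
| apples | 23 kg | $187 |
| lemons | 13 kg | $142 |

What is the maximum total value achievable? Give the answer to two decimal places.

654.87

Take in order of value per unit:
- peaches (143/4 per unit): all 4 → value 143, running total 143.00
- apricots (191/16 per unit): all 16 → value 191, running total 334.00
- lemons (142/13 per unit): all 13 → value 142, running total 476.00
- apples (187/23 per unit): 22 of 23 → value 22×187/23 = 178.8696, running total 654.87
Total 654.87.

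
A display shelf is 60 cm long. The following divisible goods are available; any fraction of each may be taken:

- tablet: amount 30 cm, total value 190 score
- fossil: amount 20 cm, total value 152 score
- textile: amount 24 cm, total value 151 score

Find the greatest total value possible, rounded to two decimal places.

Take in order of value per unit:
- fossil (152/20 per unit): all 20 → value 152, running total 152.00
- tablet (190/30 per unit): all 30 → value 190, running total 342.00
- textile (151/24 per unit): 10 of 24 → value 10×151/24 = 62.9167, running total 404.92
Total 404.92.

404.92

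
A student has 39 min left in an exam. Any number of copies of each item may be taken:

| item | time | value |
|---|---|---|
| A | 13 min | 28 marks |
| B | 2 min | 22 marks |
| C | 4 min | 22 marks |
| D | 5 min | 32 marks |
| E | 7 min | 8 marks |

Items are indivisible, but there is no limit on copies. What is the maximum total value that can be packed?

Best value-per-unit is B at 22/2, and filling with it alone uses time 19×2=38. No mix of the others beats 19×22 = 418.

418 marks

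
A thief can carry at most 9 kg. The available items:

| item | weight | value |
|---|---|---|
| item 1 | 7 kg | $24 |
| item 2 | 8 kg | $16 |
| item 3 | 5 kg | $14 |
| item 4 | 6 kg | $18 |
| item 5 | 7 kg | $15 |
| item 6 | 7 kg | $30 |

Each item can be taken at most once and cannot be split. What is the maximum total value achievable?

$30

Check high-value combinations within 9 kg:
- item 6: weight 7, value 30
- item 1: weight 7, value 24
- item 4: weight 6, value 18
- item 2: weight 8, value 16
- item 5: weight 7, value 15
Best: $30.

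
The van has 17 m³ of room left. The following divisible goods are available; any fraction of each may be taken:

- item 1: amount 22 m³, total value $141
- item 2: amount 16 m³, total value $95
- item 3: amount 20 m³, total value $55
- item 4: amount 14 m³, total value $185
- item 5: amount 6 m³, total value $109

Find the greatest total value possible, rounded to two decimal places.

254.36

Take in order of value per unit:
- item 5 (109/6 per unit): all 6 → value 109, running total 109.00
- item 4 (185/14 per unit): 11 of 14 → value 11×185/14 = 145.3571, running total 254.36
Total 254.36.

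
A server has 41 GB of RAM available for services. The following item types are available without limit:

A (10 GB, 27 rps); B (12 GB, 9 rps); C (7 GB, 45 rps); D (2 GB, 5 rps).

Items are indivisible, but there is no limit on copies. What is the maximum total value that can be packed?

240 rps

Best value-per-unit is C at 45/7; filling with it alone gives 5×45 = 225.
Optimal mix: 5×C + 3×D → memory 41, value 240.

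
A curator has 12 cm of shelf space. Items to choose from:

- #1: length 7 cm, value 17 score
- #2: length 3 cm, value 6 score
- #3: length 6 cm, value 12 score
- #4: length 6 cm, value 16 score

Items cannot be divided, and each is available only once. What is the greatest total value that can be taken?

28 score

Check high-value combinations within 12 cm:
- #3+#4: length 6+6=12, value 12+16=28
- #1+#2: length 7+3=10, value 17+6=23
- #2+#4: length 3+6=9, value 6+16=22
Best: 28 score.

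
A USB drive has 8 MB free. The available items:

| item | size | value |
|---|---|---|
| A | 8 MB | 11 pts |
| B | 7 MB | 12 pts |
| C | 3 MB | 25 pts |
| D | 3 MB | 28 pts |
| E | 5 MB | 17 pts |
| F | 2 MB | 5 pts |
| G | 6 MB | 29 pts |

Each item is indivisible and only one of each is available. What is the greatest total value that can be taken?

58 pts

Check high-value combinations within 8 MB:
- C+D+F: size 3+3+2=8, value 25+28+5=58
- C+D: size 3+3=6, value 25+28=53
- D+E: size 3+5=8, value 28+17=45
- C+E: size 3+5=8, value 25+17=42
Best: 58 pts.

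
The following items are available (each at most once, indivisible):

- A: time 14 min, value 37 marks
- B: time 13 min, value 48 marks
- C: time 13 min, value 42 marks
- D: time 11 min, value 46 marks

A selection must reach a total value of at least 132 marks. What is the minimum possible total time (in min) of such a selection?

Subsets with value ≥ 132, sorted by total time:
- B+C+D: time 37, value 136
- A+B+C+D: time 51, value 173
Minimum time: 37 min.

37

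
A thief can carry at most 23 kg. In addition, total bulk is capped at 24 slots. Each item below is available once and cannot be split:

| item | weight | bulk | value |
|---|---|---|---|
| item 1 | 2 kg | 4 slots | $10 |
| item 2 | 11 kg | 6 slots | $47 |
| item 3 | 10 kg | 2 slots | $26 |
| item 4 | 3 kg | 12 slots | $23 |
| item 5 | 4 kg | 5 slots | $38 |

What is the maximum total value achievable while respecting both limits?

Feasible sets respecting both limits:
- item 2+item 4+item 5: weight 18, bulk 23, value 108
- item 1+item 3+item 4+item 5: weight 19, bulk 23, value 97
- item 1+item 2+item 5: weight 17, bulk 15, value 95
Best: $108.

$108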